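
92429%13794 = 9665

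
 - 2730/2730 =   -  1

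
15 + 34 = 49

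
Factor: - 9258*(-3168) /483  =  9776448/161 = 2^6* 3^2*7^ ( - 1)*11^1*23^( - 1) * 1543^1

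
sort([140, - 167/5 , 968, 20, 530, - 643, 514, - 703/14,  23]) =[ - 643, - 703/14, - 167/5, 20,23, 140,514,530,968 ]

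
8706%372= 150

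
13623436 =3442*3958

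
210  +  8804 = 9014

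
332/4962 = 166/2481 = 0.07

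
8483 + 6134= 14617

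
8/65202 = 4/32601 = 0.00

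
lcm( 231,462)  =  462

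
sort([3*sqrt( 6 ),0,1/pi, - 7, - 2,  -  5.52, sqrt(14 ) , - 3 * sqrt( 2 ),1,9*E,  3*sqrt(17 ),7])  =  [ - 7, - 5.52, - 3*sqrt( 2 ), - 2, 0, 1/pi,1,  sqrt(14 ),7,3 * sqrt(6), 3*sqrt(17 ),9*E ] 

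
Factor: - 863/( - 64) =2^( - 6 )*  863^1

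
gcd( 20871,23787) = 27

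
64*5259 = 336576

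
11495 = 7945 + 3550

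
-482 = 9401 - 9883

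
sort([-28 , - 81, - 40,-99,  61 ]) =[ -99,-81, - 40, - 28,61]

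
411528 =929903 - 518375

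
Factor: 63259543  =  1559^1* 40577^1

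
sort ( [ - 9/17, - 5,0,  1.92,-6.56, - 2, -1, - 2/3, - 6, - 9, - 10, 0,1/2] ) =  [ - 10, - 9, - 6.56, - 6, - 5,-2, - 1,- 2/3, - 9/17,0, 0,1/2,1.92 ] 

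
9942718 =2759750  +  7182968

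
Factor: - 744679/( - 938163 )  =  3^(-1)*13^1 * 19^( - 1) * 109^( - 1)*151^( - 1)*57283^1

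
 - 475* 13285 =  - 6310375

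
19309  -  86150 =-66841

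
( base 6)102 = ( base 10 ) 38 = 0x26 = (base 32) 16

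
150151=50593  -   - 99558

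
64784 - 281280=- 216496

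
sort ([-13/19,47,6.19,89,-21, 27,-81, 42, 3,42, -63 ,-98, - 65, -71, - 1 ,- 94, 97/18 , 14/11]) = [ - 98,-94, -81,-71  ,-65, - 63, - 21,-1,  -  13/19, 14/11  ,  3, 97/18 , 6.19, 27,42,42, 47, 89]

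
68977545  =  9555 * 7219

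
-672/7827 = -224/2609 = -0.09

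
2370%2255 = 115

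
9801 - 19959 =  - 10158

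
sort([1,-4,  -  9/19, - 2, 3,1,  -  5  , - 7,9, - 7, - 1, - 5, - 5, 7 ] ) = [ - 7  , - 7, - 5, - 5 , - 5, - 4 , - 2, - 1, - 9/19, 1 , 1,3 , 7,  9 ] 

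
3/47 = 3/47 = 0.06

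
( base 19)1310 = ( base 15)255b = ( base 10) 7961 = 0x1f19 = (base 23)F13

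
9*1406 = 12654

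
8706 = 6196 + 2510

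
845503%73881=32812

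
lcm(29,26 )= 754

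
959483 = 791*1213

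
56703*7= 396921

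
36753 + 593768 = 630521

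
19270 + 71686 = 90956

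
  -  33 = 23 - 56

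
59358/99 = 19786/33 = 599.58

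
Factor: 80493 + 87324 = 167817=3^1*13^2 * 331^1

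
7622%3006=1610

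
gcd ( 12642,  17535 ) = 21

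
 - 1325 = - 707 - 618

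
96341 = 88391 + 7950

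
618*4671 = 2886678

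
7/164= 7/164=0.04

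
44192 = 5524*8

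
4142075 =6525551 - 2383476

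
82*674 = 55268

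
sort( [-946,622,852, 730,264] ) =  [ - 946,264 , 622,730, 852]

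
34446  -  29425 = 5021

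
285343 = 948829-663486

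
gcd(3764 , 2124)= 4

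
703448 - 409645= 293803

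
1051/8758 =1051/8758 = 0.12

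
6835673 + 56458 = 6892131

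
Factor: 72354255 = 3^1*5^1*1481^1*3257^1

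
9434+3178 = 12612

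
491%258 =233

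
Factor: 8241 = 3^1 * 41^1*67^1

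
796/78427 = 796/78427 = 0.01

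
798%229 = 111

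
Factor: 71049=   3^1 * 11^1*2153^1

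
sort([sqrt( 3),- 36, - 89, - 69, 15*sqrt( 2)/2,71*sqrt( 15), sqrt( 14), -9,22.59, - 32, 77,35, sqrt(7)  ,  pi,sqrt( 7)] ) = [ - 89 , -69,  -  36, - 32, -9,sqrt(3 ), sqrt(7 ),  sqrt( 7 ), pi, sqrt( 14),  15 * sqrt( 2)/2 , 22.59, 35, 77, 71*sqrt (15)]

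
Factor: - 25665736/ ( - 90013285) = 2^3*5^( -1)*179^1*17923^1*18002657^(  -  1)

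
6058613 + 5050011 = 11108624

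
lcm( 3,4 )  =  12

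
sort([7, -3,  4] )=[ - 3, 4 , 7 ]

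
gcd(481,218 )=1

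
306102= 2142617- 1836515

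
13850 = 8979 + 4871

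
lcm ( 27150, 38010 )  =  190050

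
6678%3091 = 496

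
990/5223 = 330/1741 = 0.19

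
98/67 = 1+31/67 =1.46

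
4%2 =0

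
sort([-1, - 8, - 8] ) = [ - 8,-8,-1 ] 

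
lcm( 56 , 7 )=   56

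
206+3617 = 3823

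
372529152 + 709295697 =1081824849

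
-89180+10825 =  - 78355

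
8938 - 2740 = 6198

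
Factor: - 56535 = - 3^1*5^1 * 3769^1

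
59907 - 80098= - 20191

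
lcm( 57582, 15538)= 978894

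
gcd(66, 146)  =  2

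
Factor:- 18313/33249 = - 3^( - 1 )*11083^(-1 )*18313^1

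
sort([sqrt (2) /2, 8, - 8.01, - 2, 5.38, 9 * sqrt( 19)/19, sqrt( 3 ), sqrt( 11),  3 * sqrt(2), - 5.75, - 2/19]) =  [-8.01,  -  5.75, - 2, - 2/19, sqrt (2)/2,sqrt( 3), 9 * sqrt( 19)/19, sqrt(11 ), 3 * sqrt( 2) , 5.38, 8]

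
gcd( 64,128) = 64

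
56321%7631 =2904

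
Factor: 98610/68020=519/358 =2^( - 1) * 3^1 * 173^1*179^(-1 ) 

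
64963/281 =231 + 52/281 = 231.19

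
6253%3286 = 2967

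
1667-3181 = - 1514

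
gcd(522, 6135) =3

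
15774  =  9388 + 6386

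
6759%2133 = 360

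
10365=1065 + 9300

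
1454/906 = 1 + 274/453 = 1.60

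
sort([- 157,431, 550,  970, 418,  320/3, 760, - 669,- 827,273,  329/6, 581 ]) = [-827,-669,-157,  329/6,320/3,273 , 418,431, 550, 581, 760, 970]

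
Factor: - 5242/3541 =- 2^1*2621^1*3541^( - 1)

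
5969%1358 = 537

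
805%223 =136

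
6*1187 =7122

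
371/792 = 371/792   =  0.47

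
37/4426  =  37/4426 = 0.01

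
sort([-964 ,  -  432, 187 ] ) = [ - 964, - 432,187]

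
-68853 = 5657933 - 5726786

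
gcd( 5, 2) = 1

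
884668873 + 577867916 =1462536789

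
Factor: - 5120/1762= -2560/881 = - 2^9*5^1 * 881^( - 1)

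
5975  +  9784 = 15759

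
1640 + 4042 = 5682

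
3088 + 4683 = 7771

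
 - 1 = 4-5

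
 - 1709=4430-6139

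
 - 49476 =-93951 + 44475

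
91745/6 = 91745/6=15290.83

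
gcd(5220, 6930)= 90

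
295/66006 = 295/66006 = 0.00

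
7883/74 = 106 + 39/74 = 106.53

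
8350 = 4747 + 3603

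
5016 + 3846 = 8862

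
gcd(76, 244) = 4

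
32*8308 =265856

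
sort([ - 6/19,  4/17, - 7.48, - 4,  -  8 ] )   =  [  -  8, -7.48, - 4, - 6/19,4/17 ] 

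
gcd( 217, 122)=1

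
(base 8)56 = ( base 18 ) 2A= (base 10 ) 46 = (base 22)22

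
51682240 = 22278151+29404089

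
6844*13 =88972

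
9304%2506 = 1786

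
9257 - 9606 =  - 349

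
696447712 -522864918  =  173582794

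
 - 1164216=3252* ( - 358) 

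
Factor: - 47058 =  - 2^1*3^1*11^1 * 23^1*31^1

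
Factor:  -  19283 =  -11^1*1753^1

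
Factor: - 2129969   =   - 109^1*19541^1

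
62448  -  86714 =- 24266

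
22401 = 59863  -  37462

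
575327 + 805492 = 1380819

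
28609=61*469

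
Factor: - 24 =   -  2^3*3^1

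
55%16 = 7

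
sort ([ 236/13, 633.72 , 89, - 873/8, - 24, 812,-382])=[ - 382, - 873/8  , - 24,236/13, 89, 633.72 , 812]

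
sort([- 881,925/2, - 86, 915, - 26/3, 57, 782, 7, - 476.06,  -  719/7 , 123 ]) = [ - 881, - 476.06, - 719/7,-86, - 26/3, 7,57  ,  123, 925/2, 782,915]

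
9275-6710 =2565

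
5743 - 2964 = 2779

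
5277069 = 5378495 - 101426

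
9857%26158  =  9857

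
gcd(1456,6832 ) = 112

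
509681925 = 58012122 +451669803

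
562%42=16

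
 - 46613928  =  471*( - 98968 )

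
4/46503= 4/46503 = 0.00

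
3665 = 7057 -3392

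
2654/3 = 884 +2/3=   884.67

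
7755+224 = 7979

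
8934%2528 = 1350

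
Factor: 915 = 3^1*5^1*61^1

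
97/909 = 97/909 = 0.11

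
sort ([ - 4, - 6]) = [  -  6,-4]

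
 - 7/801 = - 1 + 794/801= - 0.01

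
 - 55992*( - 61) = 3415512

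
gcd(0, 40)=40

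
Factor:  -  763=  - 7^1*109^1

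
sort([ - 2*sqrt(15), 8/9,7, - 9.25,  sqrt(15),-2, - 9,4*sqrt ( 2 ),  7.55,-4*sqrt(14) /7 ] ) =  [ - 9.25 , - 9, - 2*sqrt( 15 ), - 4 * sqrt(14)/7, - 2 , 8/9, sqrt( 15), 4*sqrt(2 ),7,7.55 ] 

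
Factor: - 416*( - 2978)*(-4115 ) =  - 2^6*5^1*13^1*823^1*1489^1 = - 5097859520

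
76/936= 19/234 =0.08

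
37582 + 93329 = 130911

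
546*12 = 6552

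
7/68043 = 7/68043 = 0.00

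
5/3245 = 1/649 = 0.00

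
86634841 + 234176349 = 320811190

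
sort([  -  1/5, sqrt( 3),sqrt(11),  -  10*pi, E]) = [  -  10 * pi,  -  1/5  ,  sqrt(3), E,  sqrt( 11) ]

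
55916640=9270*6032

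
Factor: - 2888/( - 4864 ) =19/32 = 2^ ( - 5)*19^1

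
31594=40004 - 8410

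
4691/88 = 4691/88 = 53.31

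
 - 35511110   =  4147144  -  39658254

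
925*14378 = 13299650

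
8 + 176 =184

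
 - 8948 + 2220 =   -  6728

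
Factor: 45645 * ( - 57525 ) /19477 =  - 3^2 * 5^3 * 13^1*17^1 * 59^1*179^1 * 19477^ ( - 1 ) = - 2625728625/19477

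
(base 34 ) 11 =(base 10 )35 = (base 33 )12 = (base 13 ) 29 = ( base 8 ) 43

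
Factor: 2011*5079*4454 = 45492572526 = 2^1*3^1*17^1*131^1*1693^1*2011^1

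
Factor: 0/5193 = 0^1 = 0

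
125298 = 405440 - 280142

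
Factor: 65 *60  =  2^2*3^1*5^2*13^1 = 3900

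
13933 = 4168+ 9765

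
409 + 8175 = 8584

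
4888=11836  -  6948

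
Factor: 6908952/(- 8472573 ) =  - 2^3 * 3^(-2) * 311^( - 1) * 1009^( - 1) * 287873^1 = - 2302984/2824191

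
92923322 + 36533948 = 129457270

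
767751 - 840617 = -72866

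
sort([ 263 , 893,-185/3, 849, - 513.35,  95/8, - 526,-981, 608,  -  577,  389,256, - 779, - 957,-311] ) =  [ - 981, - 957, - 779,-577, - 526,-513.35, - 311,-185/3, 95/8,256,263, 389,608, 849,893]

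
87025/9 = 87025/9 = 9669.44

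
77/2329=77/2329 = 0.03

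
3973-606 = 3367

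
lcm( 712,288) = 25632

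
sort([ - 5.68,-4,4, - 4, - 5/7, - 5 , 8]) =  [ - 5.68,  -  5, - 4, - 4, - 5/7, 4,  8 ] 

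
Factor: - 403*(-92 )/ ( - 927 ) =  - 37076/927 = - 2^2*3^( - 2 )*13^1*23^1*31^1*103^( - 1)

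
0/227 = 0=0.00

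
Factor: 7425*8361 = 62080425   =  3^5 *5^2*11^1*929^1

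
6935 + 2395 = 9330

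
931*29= 26999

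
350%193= 157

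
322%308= 14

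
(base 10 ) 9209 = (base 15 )2ade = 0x23F9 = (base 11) 6A12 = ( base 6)110345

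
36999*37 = 1368963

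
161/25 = 161/25 = 6.44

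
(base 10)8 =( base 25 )8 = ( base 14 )8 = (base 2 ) 1000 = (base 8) 10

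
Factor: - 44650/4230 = - 95/9 = - 3^( - 2)*5^1 * 19^1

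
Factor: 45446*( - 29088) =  - 2^6*3^2*31^1*101^1*733^1 = -1321933248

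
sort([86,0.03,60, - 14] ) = [-14 , 0.03,60,86]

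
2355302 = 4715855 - 2360553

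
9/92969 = 9/92969=0.00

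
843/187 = 4 +95/187 = 4.51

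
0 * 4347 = 0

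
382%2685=382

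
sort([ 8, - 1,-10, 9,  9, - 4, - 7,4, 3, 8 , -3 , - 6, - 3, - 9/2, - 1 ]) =[ - 10, - 7, -6,-9/2, - 4 , - 3 , - 3,-1 , - 1,3,4 , 8,8, 9, 9]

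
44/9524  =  11/2381 =0.00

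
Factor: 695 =5^1 * 139^1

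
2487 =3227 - 740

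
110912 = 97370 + 13542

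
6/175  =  6/175 = 0.03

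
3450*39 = 134550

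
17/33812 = 17/33812 = 0.00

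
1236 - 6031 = - 4795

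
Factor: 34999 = 31^1*1129^1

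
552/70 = 7 + 31/35=7.89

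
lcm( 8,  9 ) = 72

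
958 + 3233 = 4191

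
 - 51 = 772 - 823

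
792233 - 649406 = 142827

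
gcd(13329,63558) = 9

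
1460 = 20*73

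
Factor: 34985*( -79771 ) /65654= - 2790788435/65654 = - 2^( - 1)*5^1*17^( - 1 )*241^1*331^1*1931^( - 1 )*6997^1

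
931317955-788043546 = 143274409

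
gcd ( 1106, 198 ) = 2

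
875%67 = 4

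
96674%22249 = 7678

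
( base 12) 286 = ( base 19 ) 11a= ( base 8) 606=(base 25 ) FF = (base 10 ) 390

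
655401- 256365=399036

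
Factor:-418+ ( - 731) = -1149 = -3^1*  383^1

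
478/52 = 239/26 = 9.19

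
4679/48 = 4679/48 = 97.48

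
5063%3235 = 1828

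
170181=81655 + 88526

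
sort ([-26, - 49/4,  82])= [-26,-49/4,82]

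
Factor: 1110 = 2^1*3^1*5^1*37^1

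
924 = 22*42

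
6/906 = 1/151 = 0.01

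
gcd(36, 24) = 12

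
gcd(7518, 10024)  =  2506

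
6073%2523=1027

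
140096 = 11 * 12736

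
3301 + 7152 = 10453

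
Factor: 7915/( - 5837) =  - 5^1* 13^( -1)*449^( - 1 )*1583^1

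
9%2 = 1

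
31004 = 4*7751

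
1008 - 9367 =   -  8359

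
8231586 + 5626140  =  13857726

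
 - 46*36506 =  - 1679276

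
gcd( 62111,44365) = 8873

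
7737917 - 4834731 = 2903186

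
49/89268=49/89268 = 0.00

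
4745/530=8 + 101/106 = 8.95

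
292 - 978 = - 686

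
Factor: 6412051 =977^1*6563^1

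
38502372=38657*996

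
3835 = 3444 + 391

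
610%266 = 78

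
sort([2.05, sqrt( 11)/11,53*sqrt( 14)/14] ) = [ sqrt( 11)/11, 2.05, 53*sqrt( 14)/14 ]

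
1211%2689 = 1211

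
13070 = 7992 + 5078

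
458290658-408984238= 49306420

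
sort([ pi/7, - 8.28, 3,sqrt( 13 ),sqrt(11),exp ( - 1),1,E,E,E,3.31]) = [ - 8.28,  exp( - 1), pi/7,1,E,E, E,3,3.31,  sqrt ( 11),sqrt( 13)]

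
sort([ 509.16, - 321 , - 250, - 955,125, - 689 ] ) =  [ - 955, - 689,  -  321, -250,125, 509.16] 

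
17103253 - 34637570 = - 17534317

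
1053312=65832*16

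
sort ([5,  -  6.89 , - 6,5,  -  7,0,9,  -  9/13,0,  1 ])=[ - 7 , - 6.89,  -  6, - 9/13, 0,0, 1,  5,  5,9]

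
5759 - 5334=425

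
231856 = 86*2696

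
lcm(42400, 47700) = 381600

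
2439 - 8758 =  - 6319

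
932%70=22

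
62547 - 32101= 30446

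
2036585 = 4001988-1965403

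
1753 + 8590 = 10343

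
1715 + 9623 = 11338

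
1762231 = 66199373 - 64437142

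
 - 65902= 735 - 66637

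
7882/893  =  8 + 738/893 = 8.83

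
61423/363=169 + 76/363=169.21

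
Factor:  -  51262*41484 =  - 2126552808= - 2^3*3^1*19^2*71^1*3457^1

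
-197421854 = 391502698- 588924552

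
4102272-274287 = 3827985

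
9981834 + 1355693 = 11337527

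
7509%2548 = 2413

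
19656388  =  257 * 76484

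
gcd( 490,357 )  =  7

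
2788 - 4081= -1293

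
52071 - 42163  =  9908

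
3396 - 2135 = 1261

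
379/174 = 379/174 = 2.18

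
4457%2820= 1637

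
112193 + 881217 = 993410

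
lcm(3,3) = 3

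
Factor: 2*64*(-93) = - 2^7*3^1*31^1 = - 11904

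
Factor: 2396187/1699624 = 2^( - 3)*3^2*443^1*601^1 * 212453^( - 1 )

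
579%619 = 579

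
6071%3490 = 2581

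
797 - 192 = 605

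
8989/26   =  345  +  19/26  =  345.73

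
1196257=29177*41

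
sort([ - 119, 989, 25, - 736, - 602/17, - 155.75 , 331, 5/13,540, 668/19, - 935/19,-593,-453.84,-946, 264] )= [ - 946, - 736, - 593,  -  453.84, - 155.75,-119,-935/19, - 602/17,5/13,25 , 668/19,264, 331,540,  989 ] 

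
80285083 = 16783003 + 63502080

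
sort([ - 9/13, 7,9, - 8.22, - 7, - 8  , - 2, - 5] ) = [  -  8.22,-8,-7, - 5, - 2, - 9/13, 7,9]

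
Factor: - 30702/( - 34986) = 43/49= 7^( - 2 )*43^1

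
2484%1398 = 1086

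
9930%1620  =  210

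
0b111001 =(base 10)57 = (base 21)2F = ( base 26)25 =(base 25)27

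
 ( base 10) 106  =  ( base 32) 3a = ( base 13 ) 82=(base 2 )1101010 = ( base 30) 3G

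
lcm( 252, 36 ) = 252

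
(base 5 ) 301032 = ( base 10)9517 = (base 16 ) 252d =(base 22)JED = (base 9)14044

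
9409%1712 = 849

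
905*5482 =4961210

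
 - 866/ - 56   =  15 + 13/28= 15.46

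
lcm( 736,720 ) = 33120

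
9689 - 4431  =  5258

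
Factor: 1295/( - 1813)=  - 5^1 * 7^( - 1) = - 5/7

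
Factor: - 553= - 7^1*79^1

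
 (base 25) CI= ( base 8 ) 476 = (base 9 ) 383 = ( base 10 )318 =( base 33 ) 9L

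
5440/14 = 2720/7 = 388.57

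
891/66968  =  81/6088= 0.01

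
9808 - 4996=4812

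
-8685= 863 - 9548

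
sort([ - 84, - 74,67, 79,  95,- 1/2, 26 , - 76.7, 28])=[ -84, - 76.7 , - 74 , -1/2,26,28,67, 79,95 ]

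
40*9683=387320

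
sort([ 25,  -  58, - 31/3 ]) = [ - 58 , - 31/3, 25] 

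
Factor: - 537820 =  -  2^2*5^1*26891^1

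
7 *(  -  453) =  - 3171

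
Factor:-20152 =  -  2^3*11^1 * 229^1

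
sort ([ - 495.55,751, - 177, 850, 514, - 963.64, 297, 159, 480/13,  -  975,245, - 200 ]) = [  -  975, - 963.64,  -  495.55, - 200, - 177  ,  480/13, 159,  245,297,514, 751, 850] 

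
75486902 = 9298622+66188280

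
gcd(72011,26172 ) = 1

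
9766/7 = 9766/7 =1395.14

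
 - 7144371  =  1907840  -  9052211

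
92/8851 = 92/8851 = 0.01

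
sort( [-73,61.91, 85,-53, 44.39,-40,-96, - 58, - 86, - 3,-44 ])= [-96,-86,  -  73 , - 58, - 53, - 44, - 40,  -  3, 44.39  ,  61.91,85 ] 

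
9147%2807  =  726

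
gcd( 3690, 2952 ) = 738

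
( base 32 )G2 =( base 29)HL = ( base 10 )514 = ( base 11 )428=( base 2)1000000010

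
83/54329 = 83/54329=0.00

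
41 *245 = 10045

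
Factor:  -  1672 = -2^3*11^1*19^1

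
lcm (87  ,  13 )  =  1131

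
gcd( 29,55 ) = 1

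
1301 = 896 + 405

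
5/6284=5/6284= 0.00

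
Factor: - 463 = - 463^1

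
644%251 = 142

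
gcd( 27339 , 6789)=3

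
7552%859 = 680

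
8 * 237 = 1896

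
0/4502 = 0 = 0.00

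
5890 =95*62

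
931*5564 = 5180084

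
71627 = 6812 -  - 64815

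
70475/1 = 70475 = 70475.00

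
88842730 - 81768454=7074276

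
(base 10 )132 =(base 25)57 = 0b10000100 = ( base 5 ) 1012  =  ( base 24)5c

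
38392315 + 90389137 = 128781452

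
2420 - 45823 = - 43403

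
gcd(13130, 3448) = 2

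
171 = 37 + 134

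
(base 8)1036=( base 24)me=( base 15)262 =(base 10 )542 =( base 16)21e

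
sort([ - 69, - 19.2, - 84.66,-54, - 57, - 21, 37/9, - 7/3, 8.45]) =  [ - 84.66, -69, - 57, -54, - 21, - 19.2,- 7/3, 37/9, 8.45]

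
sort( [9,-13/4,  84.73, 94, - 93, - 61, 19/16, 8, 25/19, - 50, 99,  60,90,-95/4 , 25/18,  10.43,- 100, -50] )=[ -100, - 93,  -  61, - 50,-50, - 95/4,-13/4, 19/16, 25/19,25/18,8, 9, 10.43, 60, 84.73 , 90, 94, 99 ]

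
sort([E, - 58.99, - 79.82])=[ - 79.82, - 58.99, E]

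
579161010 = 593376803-14215793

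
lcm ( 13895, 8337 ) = 41685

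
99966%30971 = 7053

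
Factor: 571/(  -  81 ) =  - 3^( - 4 )*571^1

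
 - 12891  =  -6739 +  - 6152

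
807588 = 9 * 89732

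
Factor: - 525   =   - 3^1*5^2*7^1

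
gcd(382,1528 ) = 382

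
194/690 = 97/345  =  0.28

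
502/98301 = 502/98301 = 0.01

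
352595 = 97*3635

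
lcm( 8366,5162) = 242614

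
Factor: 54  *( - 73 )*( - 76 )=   2^3*3^3 * 19^1*73^1 =299592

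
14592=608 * 24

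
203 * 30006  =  6091218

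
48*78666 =3775968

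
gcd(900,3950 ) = 50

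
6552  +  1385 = 7937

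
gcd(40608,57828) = 12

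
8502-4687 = 3815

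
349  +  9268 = 9617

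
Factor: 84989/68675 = 5^( - 2 ) * 37^1*41^(  -  1)*67^( - 1)*2297^1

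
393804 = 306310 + 87494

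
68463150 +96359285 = 164822435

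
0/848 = 0 = 0.00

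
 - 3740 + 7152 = 3412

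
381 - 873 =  - 492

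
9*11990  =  107910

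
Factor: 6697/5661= 3^( - 2 )*17^( - 1)*181^1=181/153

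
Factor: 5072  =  2^4*317^1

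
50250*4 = 201000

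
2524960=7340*344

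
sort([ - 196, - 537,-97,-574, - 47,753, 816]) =[  -  574, - 537, - 196, - 97,-47,753, 816 ] 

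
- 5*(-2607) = 13035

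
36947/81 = 36947/81 = 456.14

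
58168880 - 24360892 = 33807988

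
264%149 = 115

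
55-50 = 5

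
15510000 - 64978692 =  - 49468692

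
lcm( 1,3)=3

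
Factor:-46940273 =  - 46940273^1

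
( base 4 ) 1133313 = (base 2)1011111110111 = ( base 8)13767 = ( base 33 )5ku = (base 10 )6135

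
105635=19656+85979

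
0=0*97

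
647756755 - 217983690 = 429773065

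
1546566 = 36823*42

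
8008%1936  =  264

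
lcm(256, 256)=256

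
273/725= 273/725 =0.38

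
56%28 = 0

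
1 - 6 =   -  5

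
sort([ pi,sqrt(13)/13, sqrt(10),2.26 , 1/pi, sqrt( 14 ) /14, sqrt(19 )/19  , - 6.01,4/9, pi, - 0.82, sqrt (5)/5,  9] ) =[ - 6.01, - 0.82, sqrt ( 19)/19, sqrt(14)/14, sqrt(13)/13,1/pi, 4/9, sqrt(5)/5 , 2.26,pi, pi  ,  sqrt(10), 9]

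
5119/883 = 5119/883= 5.80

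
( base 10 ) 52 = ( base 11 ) 48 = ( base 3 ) 1221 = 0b110100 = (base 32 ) 1K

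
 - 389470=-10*38947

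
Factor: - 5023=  -5023^1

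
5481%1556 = 813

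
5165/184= 5165/184  =  28.07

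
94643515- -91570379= 186213894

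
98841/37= 98841/37  =  2671.38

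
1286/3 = 428 + 2/3 = 428.67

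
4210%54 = 52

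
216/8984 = 27/1123 = 0.02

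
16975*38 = 645050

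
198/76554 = 11/4253  =  0.00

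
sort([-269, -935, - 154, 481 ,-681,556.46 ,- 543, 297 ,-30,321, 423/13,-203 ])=[ - 935, - 681, - 543, - 269,  -  203, - 154, - 30 , 423/13,297 , 321 , 481, 556.46]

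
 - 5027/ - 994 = 5027/994 = 5.06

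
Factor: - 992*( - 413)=409696 = 2^5*7^1*31^1*59^1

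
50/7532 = 25/3766 = 0.01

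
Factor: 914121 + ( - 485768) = 428353^1 =428353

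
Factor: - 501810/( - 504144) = 215/216 = 2^( - 3 ) * 3^ ( - 3 ) * 5^1*43^1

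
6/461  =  6/461  =  0.01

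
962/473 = 962/473 =2.03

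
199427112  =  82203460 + 117223652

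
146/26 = 5 + 8/13 = 5.62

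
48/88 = 6/11 = 0.55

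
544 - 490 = 54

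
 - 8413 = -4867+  - 3546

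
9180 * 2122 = 19479960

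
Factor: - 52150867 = -23^1 * 59^1*38431^1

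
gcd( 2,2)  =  2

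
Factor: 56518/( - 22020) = -77/30=-2^ (- 1)*3^(-1 )*5^( - 1 )*7^1*11^1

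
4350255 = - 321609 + 4671864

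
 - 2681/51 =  - 53+22/51= -52.57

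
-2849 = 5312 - 8161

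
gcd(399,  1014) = 3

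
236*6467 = 1526212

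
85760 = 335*256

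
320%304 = 16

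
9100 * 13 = 118300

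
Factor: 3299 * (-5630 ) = -2^1*5^1*563^1*3299^1 = - 18573370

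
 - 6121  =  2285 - 8406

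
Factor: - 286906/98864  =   - 859/296=- 2^( - 3) *37^ (-1) * 859^1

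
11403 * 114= 1299942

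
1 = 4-3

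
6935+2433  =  9368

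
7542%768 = 630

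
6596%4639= 1957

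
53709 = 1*53709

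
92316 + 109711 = 202027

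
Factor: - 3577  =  -7^2 * 73^1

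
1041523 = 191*5453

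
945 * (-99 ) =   -  93555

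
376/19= 19 + 15/19  =  19.79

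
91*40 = 3640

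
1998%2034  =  1998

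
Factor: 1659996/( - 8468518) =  - 2^1*3^2*13^1 *31^( - 1 )*137^( - 1) *997^ ( - 1)*3547^1 = - 829998/4234259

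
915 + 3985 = 4900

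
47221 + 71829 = 119050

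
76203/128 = 76203/128=595.34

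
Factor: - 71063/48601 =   -  7^( - 1)* 53^( - 1 )*131^( - 1)*179^1*397^1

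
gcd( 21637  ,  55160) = 7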